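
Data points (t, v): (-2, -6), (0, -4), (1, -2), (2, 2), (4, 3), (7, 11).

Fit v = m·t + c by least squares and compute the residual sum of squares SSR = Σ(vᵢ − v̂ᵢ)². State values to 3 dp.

Normal-equation sums: Σt·t = 74, Σt = 12, Σ1 = 6.
Moment sums: Σt·v = 103, Σv = 4.
So MᵀM·[m, c]ᵀ = Mᵀv: [[74, 12]; [12, 6]]·[m, c]ᵀ = [103, 4]ᵀ.
Eliminating c: 6·(row 1) − 12·(row 2) gives 300·m = 6·103 − 12·4 = 570, so m = 19/10.
Then c = (4 − 12·(19/10))/6 = -47/15.
Residuals: 14/15, -13/15, -23/30, 4/3, -22/15, 5/6; SSR = 41/6.

SSR = 6.833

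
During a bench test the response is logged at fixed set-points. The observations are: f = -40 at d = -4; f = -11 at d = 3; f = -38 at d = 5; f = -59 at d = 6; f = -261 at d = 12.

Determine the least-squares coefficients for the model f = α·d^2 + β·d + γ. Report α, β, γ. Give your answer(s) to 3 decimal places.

α = -1.996, β = 2.149, γ = 0.548

Setting ∂/∂α … = 0 gives: 22994·α + 2032·β + 230·γ = -41397;  2032·α + 230·β + 22·γ = -3549;  230·α + 22·β + 5·γ = -409.
(Σd^2·d^2 = 22994, Σd^2·d = 2032, Σd^2 = 230, Σd·d = 230, Σd = 22, Σ1 = 5, Σd^2·f = -41397, Σd·f = -3549, Σf = -409.)
Solving the 3×3 system (Gaussian elimination) gives α = -1019723/510954, β = 1098007/510954, γ = 46665/85159.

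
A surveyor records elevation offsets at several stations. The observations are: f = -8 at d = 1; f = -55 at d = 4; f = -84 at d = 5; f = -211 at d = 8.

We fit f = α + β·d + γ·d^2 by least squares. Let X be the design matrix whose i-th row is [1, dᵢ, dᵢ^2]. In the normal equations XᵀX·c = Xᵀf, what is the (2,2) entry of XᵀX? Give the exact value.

Row 2 ↔ basis d, column 2 ↔ basis d, so (XᵀX)_{2,2} = Σᵢ (d)·(d) = (1)·(1) + (4)·(4) + (5)·(5) + (8)·(8) = 106.

106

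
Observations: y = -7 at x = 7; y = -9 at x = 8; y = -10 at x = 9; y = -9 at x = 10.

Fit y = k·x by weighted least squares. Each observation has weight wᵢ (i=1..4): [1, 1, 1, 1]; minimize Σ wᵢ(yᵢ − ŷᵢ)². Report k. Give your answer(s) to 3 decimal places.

Entries of MᵀWM: Σwᵢ·x·x = 294.
And Σwᵢ·x·y = -301.
MᵀWM·[k]ᵀ = MᵀWy becomes [[294]]·[k]ᵀ = [-301]ᵀ.
k = (-301)/294 = -1.02381.

k = -1.024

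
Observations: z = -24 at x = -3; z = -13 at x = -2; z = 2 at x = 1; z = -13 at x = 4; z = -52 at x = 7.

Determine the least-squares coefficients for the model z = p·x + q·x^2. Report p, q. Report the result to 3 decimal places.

p = 3.268, q = -1.539

From the data, Σx·x = 79, Σx·x^2 = 373, Σx^2·x^2 = 2755.
And Σx·z = -316, Σx^2·z = -3022.
Normal equations: [[79, 373]; [373, 2755]]·[p, q]ᵀ = [-316, -3022]ᵀ.
Determinant 79·2755 − 373² = 78516.
p = ((-316)·2755 − 373·(-3022))/78516 = 14257/4362; q = (79·(-3022) − 373·(-316))/78516 = -6715/4362.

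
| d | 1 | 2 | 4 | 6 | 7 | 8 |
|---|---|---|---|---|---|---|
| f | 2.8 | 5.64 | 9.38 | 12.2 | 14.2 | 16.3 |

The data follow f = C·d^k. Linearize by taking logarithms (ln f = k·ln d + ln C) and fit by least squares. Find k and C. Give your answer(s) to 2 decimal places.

k = 0.82, C = 2.96

Let Y = ln f. Fitting Y = k·ln d + ln C by least squares:
XᵀX = [[13.7233, 7.8966]; [7.8966, 6]], rhs = [19.7514, 12.9439]ᵀ  (here Σln d = 7.8966, Σ(ln d)² = 13.7233, Σln f = 12.9439, Σln d·ln f = 19.7514).
Slope k = (n·Σln d·ln f − Σln d·Σln f)/(n·Σ(ln d)² − (Σln d)²) = (6·19.7514 − 7.8966·12.9439)/19.9843 = 0.81544; ln C = (Σln f − k·Σln d)/n = 1.08413, so C = exp(1.08413) = 2.95686.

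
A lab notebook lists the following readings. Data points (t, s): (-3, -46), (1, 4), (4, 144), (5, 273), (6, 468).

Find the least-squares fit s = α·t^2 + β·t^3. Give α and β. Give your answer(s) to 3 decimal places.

Entries of XᵀX: Σt^2·t^2 = 2259, Σt^2·t^3 = 11683, Σt^3·t^3 = 67107.
Moment sums: Σt^2·s = 25567, Σt^3·s = 145675.
Normal equations: [[2259, 11683]; [11683, 67107]]·[α, β]ᵀ = [25567, 145675]ᵀ.
Δ = 2259·67107 − 11683² = 15102224.
α = (25567·67107 − 11683·145675)/15102224 = 3450911/3775556; β = (2259·145675 − 11683·25567)/15102224 = 7595141/3775556.

α = 0.914, β = 2.012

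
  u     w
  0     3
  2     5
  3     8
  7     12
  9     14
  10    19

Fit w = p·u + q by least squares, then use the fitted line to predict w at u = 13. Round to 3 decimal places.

ŵ = 21.404

XᵀX·[p, q]ᵀ = Xᵀw reads: 243·p + 31·q = 434;  31·p + 6·q = 61.
Determinant 243·6 − 31² = 497.
p = (434·6 − 31·61)/497 = 713/497; q = (243·61 − 31·434)/497 = 1369/497.
At u = 13: ŵ = (713/497)·(13) + (1369/497)·(1) = 10638/497.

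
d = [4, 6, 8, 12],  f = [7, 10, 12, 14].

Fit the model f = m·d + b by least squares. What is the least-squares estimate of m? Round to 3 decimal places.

Forming XᵀX = [[260, 30]; [30, 4]] and Xᵀf = [352, 43]ᵀ gives XᵀX·[m, b]ᵀ = Xᵀf.
Determinant 260·4 − 30² = 140.
m = (352·4 − 30·43)/140 = 59/70; b = (260·43 − 30·352)/140 = 31/7.

m = 0.843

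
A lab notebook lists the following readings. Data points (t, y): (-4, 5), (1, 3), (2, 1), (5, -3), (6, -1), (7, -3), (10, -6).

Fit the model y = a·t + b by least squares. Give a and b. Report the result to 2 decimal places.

a = -0.80, b = 2.52

Normal-equation sums: Σt·t = 231, Σt = 27, Σ1 = 7.
And Σt·y = -117, Σy = -4.
So AᵀA·[a, b]ᵀ = Aᵀy: [[231, 27]; [27, 7]]·[a, b]ᵀ = [-117, -4]ᵀ.
Eliminating b: 7·(row 1) − 27·(row 2) gives 888·a = 7·(-117) − 27·(-4) = -711, so a = -237/296.
Then b = ((-4) − 27·(-237/296))/7 = 745/296.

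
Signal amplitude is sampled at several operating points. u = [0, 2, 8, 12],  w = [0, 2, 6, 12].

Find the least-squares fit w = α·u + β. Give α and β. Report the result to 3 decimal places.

α = 0.945, β = -0.198

From the data, Σu·u = 212, Σu = 22, Σ1 = 4.
And Σu·w = 196, Σw = 20.
Eliminating β: 4·(row 1) − 22·(row 2) gives 364·α = 4·196 − 22·20 = 344, so α = 86/91.
Then β = (20 − 22·(86/91))/4 = -18/91.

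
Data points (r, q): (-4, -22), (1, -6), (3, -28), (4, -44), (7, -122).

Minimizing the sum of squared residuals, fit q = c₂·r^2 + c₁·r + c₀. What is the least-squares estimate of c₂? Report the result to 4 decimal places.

c₂ = -2.0638

Entries of AᵀA: Σr^2·r^2 = 2995, Σr^2·r = 371, Σr^2 = 91, Σr·r = 91, Σr = 11, Σ1 = 5.
For Aᵀq: Σr^2·q = -7292, Σr·q = -1032, Σq = -222.
Normal equations: [[2995, 371, 91]; [371, 91, 11]; [91, 11, 5]]·[c₂, c₁, c₀]ᵀ = [-7292, -1032, -222]ᵀ.
Row-reducing yields c₂ = -77725/37662, c₁ = -107749/37662, c₀ = -3425/6277.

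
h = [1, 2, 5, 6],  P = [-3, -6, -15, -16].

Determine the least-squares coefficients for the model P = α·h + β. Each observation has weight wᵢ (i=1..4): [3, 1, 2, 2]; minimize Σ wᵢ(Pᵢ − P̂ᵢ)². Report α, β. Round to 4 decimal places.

α = -2.7228, β = -0.4356

Compute the Gram sums: Σwᵢ·h·h = 129, Σwᵢ·h = 27, Σwᵢ·1 = 8.
Moment sums: Σwᵢ·h·P = -363, Σwᵢ·P = -77.
So XᵀWX·[α, β]ᵀ = XᵀWP: [[129, 27]; [27, 8]]·[α, β]ᵀ = [-363, -77]ᵀ.
det = 129·8 − 27² = 303.
α = ((-363)·8 − 27·(-77))/303 = -275/101; β = (129·(-77) − 27·(-363))/303 = -44/101.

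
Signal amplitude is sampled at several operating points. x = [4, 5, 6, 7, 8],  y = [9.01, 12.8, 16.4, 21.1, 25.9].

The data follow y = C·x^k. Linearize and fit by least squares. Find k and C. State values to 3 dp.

Linearized form: ln y = k·ln x + ln C. From the 5 transformed points,
Over the data: Σln x = 8.8128, Σ(ln x)² = 15.8331, Σln y = 13.8486, Σln x·ln y = 24.8634.
Normal system: [[15.8331, 8.8128]; [8.8128, 5]]·[k, ln C]ᵀ = [24.8634, 13.8486]ᵀ.
Slope k = (n·Σln x·ln y − Σln x·Σln y)/(n·Σ(ln x)² − (Σln x)²) = (5·24.8634 − 8.8128·13.8486)/1.4995 = 1.51487; ln C = (Σln y − k·Σln x)/n = 0.09965, so C = exp(0.09965) = 1.10479.

k = 1.515, C = 1.105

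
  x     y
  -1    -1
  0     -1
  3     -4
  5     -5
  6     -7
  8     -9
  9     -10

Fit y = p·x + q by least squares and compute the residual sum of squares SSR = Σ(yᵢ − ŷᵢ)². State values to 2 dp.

Sums needed: Σx·x = 216, Σx = 30, Σ1 = 7.
And Σx·y = -240, Σy = -37.
Normal equations: [[216, 30]; [30, 7]]·[p, q]ᵀ = [-240, -37]ᵀ.
Determinant 216·7 − 30² = 612.
p = ((-240)·7 − 30·(-37))/612 = -95/102; q = (216·(-37) − 30·(-240))/612 = -22/17.
Residuals: -65/102, 5/17, 3/34, 97/102, -2/17, -13/51, -11/34; SSR = 27/17.

SSR = 1.59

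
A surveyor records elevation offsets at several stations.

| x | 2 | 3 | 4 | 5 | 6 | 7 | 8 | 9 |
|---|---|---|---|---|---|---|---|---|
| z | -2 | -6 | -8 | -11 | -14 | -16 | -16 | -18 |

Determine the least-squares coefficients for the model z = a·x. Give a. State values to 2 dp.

a = -2.10

Entries of MᵀM: Σx·x = 284.
For Mᵀz: Σx·z = -595.
MᵀM·[a]ᵀ = Mᵀz becomes [[284]]·[a]ᵀ = [-595]ᵀ.
Hence a = -595 / 284 ≈ -2.09507.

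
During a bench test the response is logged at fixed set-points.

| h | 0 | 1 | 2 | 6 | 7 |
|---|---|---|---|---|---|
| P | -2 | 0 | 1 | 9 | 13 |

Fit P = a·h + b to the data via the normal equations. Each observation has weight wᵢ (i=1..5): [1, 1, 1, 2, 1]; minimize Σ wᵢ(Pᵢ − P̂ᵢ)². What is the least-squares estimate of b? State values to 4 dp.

The normal system XᵀWX·[a, b]ᵀ = XᵀWP is [[126, 22]; [22, 6]]·[a, b]ᵀ = [201, 30]ᵀ.
det = 126·6 − 22² = 272.
a = (201·6 − 22·30)/272 = 273/136; b = (126·30 − 22·201)/272 = -321/136.

b = -2.3603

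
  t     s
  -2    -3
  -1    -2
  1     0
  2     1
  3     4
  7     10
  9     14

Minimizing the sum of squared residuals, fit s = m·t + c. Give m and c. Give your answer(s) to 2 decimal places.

Normal-equation sums: Σt·t = 149, Σt = 19, Σ1 = 7.
For Xᵀs: Σt·s = 218, Σs = 24.
Normal equations: [[149, 19]; [19, 7]]·[m, c]ᵀ = [218, 24]ᵀ.
Δ = 149·7 − 19² = 682.
m = (218·7 − 19·24)/682 = 535/341; c = (149·24 − 19·218)/682 = -283/341.

m = 1.57, c = -0.83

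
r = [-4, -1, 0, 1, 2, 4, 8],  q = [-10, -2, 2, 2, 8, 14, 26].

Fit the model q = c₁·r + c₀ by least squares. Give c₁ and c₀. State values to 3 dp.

c₁ = 3.042, c₀ = 1.368

Forming AᵀA = [[102, 10]; [10, 7]] and Aᵀq = [324, 40]ᵀ gives AᵀA·[c₁, c₀]ᵀ = Aᵀq.
det = 102·7 − 10² = 614.
c₁ = (324·7 − 10·40)/614 = 934/307; c₀ = (102·40 − 10·324)/614 = 420/307.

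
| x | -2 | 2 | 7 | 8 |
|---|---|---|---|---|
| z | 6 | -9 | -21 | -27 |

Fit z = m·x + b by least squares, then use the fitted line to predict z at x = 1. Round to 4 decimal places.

ẑ = -4.1815

Entries of AᵀA: Σx·x = 121, Σx = 15, Σ1 = 4.
For Aᵀz: Σx·z = -393, Σz = -51.
Determinant 121·4 − 15² = 259.
m = ((-393)·4 − 15·(-51))/259 = -807/259; b = (121·(-51) − 15·(-393))/259 = -276/259.
At x = 1: ẑ = (-807/259)·(1) + (-276/259)·(1) = -1083/259.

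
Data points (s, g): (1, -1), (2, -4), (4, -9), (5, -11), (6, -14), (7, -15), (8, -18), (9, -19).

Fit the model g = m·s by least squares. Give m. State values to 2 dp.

m = -2.19

Forming XᵀX = [[276]] and Xᵀg = [-604]ᵀ gives XᵀX·[m]ᵀ = Xᵀg.
m = (-604)/276 = -2.18841.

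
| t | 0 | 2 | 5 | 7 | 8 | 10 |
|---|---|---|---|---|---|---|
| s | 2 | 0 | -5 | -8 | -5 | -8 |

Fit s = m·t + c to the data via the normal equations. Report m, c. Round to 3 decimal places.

m = -1.023, c = 1.458

Sums needed: Σt·t = 242, Σt = 32, Σ1 = 6.
Right-hand side: Σt·s = -201, Σs = -24.
Normal equations: [[242, 32]; [32, 6]]·[m, c]ᵀ = [-201, -24]ᵀ.
Determinant 242·6 − 32² = 428.
m = ((-201)·6 − 32·(-24))/428 = -219/214; c = (242·(-24) − 32·(-201))/428 = 156/107.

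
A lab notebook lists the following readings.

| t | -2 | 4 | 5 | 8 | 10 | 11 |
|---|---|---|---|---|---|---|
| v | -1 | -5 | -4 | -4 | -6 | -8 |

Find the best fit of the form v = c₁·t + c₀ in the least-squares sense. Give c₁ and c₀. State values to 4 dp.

c₁ = -0.4386, c₀ = -2.0351

Sums needed: Σt·t = 330, Σt = 36, Σ1 = 6.
For Mᵀv: Σt·v = -218, Σv = -28.
MᵀM·[c₁, c₀]ᵀ = Mᵀv becomes [[330, 36]; [36, 6]]·[c₁, c₀]ᵀ = [-218, -28]ᵀ.
det = 330·6 − 36² = 684.
c₁ = ((-218)·6 − 36·(-28))/684 = -25/57; c₀ = (330·(-28) − 36·(-218))/684 = -116/57.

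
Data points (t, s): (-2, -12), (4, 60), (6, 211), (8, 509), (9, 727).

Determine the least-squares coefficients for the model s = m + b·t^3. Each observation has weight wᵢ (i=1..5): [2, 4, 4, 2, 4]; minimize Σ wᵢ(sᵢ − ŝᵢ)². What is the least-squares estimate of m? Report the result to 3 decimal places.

m = -4.648

From the data, Σwᵢ·1 = 16, Σwᵢ·t^3 = 5044, Σwᵢ·t^3·t^3 = 2853188.
Moment sums: Σwᵢ·s = 4986, Σwᵢ·t^3·s = 2839004.
det = 16·2853188 − 5044² = 20209072.
m = (4986·2853188 − 5044·2839004)/20209072 = -903277/194318; b = (16·2839004 − 5044·4986)/20209072 = 2534335/2526134.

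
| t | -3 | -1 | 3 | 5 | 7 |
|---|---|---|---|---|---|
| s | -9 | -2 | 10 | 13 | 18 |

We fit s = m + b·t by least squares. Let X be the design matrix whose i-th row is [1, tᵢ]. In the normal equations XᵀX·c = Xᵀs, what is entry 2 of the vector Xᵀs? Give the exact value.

Entry 2 ↔ basis t, so (Xᵀs)_{2} = Σᵢ (t)·sᵢ = (-3)·(-9) + (-1)·(-2) + (3)·(10) + (5)·(13) + (7)·(18) = 250.

250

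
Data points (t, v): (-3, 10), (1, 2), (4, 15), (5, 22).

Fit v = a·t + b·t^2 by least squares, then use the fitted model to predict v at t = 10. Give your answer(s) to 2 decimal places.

The normal equations are: 51·a + 163·b = 142;  163·a + 963·b = 882.
Determinant 51·963 − 163² = 22544.
a = (142·963 − 163·882)/22544 = -1755/5636; b = (51·882 − 163·142)/22544 = 5459/5636.
At t = 10: v̂ = (-1755/5636)·(10) + (5459/5636)·(100) = 264175/2818.

v̂ = 93.75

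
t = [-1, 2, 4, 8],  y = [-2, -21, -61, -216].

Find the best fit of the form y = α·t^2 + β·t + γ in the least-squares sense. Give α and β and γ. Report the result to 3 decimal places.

Forming XᵀX = [[4369, 583, 85]; [583, 85, 13]; [85, 13, 4]] and Xᵀy = [-14886, -2012, -300]ᵀ gives XᵀX·[α, β, γ]ᵀ = Xᵀy.
Row-reducing yields α = -30497/10308, β = -10405/3436, γ = -11795/5154.

α = -2.959, β = -3.028, γ = -2.289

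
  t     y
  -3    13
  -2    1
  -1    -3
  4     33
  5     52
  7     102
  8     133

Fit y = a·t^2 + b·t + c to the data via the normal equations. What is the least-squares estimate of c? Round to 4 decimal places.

Forming AᵀA = [[7476, 1008, 168]; [1008, 168, 18]; [168, 18, 7]] and Aᵀy = [15456, 2132, 331]ᵀ gives AᵀA·[a, b, c]ᵀ = Aᵀy.
Inverting the 3×3 Gram matrix, [a, b, c]ᵀ = [1226/607, 3515/3642, -2228/607]ᵀ.

c = -3.6705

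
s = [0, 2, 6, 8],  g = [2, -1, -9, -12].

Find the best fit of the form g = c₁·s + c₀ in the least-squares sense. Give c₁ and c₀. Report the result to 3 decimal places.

Setting ∂/∂c₁ … = 0 gives: 104·c₁ + 16·c₀ = -152;  16·c₁ + 4·c₀ = -20.
Eliminating c₀: 4·(row 1) − 16·(row 2) gives 160·c₁ = 4·(-152) − 16·(-20) = -288, so c₁ = -9/5.
Then c₀ = ((-20) − 16·(-9/5))/4 = 11/5.

c₁ = -1.800, c₀ = 2.200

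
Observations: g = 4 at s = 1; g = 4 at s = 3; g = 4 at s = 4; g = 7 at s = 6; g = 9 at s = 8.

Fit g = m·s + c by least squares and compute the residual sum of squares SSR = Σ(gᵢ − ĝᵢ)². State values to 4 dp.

SSR = 3.3973

Normal-equation sums: Σs·s = 126, Σs = 22, Σ1 = 5.
And Σs·g = 146, Σg = 28.
Determinant 126·5 − 22² = 146.
m = (146·5 − 22·28)/146 = 57/73; c = (126·28 − 22·146)/146 = 158/73.
Residuals: 77/73, -37/73, -94/73, 11/73, 43/73; SSR = 248/73.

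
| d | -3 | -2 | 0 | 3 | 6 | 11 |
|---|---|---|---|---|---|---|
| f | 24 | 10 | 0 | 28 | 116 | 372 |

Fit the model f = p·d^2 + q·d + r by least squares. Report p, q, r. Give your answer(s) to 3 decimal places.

The normal equations are: 16115·p + 1539·q + 179·r = 49696;  1539·p + 179·q + 15·r = 4780;  179·p + 15·q + 6·r = 550.
(Σd^2·d^2 = 16115, Σd^2·d = 1539, Σd^2 = 179, Σd·d = 179, Σd = 15, Σ1 = 6, Σd^2·f = 49696, Σd·f = 4780, Σf = 550.)
Row-reducing yields p = 1490471/499900, q = 532229/499900, r = 6969/124975.

p = 2.982, q = 1.065, r = 0.056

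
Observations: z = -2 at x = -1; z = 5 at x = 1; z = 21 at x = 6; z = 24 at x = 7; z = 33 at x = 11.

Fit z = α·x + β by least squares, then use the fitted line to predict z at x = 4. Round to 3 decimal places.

ẑ = 13.828

Setting ∂/∂α … = 0 gives: 208·α + 24·β = 664;  24·α + 5·β = 81.
Determinant 208·5 − 24² = 464.
α = (664·5 − 24·81)/464 = 86/29; β = (208·81 − 24·664)/464 = 57/29.
At x = 4: ẑ = (86/29)·(4) + (57/29)·(1) = 401/29.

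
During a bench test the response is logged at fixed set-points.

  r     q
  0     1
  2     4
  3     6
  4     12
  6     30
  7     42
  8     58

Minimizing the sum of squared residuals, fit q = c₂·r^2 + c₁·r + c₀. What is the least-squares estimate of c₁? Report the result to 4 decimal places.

c₁ = -1.6674

From the data, Σr^2·r^2 = 8146, Σr^2·r = 1170, Σr^2 = 178, Σr·r = 178, Σr = 30, Σ1 = 7.
For Mᵀq: Σr^2·q = 7112, Σr·q = 1012, Σq = 153.
Solving the 3×3 system (Gaussian elimination) gives c₂ = 3100/2877, c₁ = -1599/959, c₀ = 659/411.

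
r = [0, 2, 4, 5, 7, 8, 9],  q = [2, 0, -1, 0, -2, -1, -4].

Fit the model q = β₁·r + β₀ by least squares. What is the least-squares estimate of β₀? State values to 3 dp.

β₀ = 1.643

With design matrix M, MᵀM = [[239, 35]; [35, 7]] and Mᵀq = [-62, -6]ᵀ.
Determinant 239·7 − 35² = 448.
β₁ = ((-62)·7 − 35·(-6))/448 = -1/2; β₀ = (239·(-6) − 35·(-62))/448 = 23/14.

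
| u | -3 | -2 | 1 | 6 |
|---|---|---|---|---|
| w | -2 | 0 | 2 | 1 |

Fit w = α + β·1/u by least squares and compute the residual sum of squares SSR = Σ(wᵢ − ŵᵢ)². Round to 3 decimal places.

SSR = 3.194

Forming AᵀA = [[4, 1/3]; [1/3, 25/18]] and Aᵀw = [1, 17/6]ᵀ gives AᵀA·[α, β]ᵀ = Aᵀw.
Δ = 4·(25/18) − (1/3)² = 49/9.
α = (1·(25/18) − (1/3)·(17/6))/(49/9) = 4/49; β = (4·(17/6) − (1/3)·1)/(49/9) = 99/49.
Residuals: -69/49, 13/14, -5/49, 57/98; SSR = 313/98.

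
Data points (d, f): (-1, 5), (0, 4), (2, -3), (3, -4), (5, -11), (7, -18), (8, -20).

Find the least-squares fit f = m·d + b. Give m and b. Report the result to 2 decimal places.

m = -2.91, b = 3.26

The normal equations are: 152·m + 24·b = -364;  24·m + 7·b = -47.
(Σd·d = 152, Σd = 24, Σ1 = 7, Σd·f = -364, Σf = -47.)
Determinant 152·7 − 24² = 488.
m = ((-364)·7 − 24·(-47))/488 = -355/122; b = (152·(-47) − 24·(-364))/488 = 199/61.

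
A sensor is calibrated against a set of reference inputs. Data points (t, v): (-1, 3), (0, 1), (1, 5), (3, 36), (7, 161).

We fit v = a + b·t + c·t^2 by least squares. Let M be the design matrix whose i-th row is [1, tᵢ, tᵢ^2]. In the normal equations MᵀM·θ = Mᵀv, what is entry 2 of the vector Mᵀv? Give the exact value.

1237

Entry 2 ↔ basis t, so (Mᵀv)_{2} = Σᵢ (t)·vᵢ = (-1)·(3) + (0)·(1) + (1)·(5) + (3)·(36) + (7)·(161) = 1237.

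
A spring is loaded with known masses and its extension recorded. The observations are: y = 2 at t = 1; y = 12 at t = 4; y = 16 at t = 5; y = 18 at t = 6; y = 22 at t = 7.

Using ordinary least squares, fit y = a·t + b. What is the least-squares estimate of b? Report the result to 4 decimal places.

b = -1.1887

Sums needed: Σt·t = 127, Σt = 23, Σ1 = 5.
For Aᵀy: Σt·y = 392, Σy = 70.
So AᵀA·[a, b]ᵀ = Aᵀy: [[127, 23]; [23, 5]]·[a, b]ᵀ = [392, 70]ᵀ.
Δ = 127·5 − 23² = 106.
a = (392·5 − 23·70)/106 = 175/53; b = (127·70 − 23·392)/106 = -63/53.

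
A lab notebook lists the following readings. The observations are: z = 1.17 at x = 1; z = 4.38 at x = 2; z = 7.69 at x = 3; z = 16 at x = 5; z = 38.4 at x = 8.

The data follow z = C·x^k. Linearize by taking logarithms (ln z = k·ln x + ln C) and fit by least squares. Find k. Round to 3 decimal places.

k = 1.637

Let Y = ln z. Fitting Y = k·ln x + ln C by least squares:
AᵀA = [[8.6018, 5.4806]; [5.4806, 5]], rhs = [15.3131, 10.0946]ᵀ  (here Σln x = 5.4806, Σ(ln x)² = 8.6018, Σln z = 10.0946, Σln x·ln z = 15.3131).
Solving (det = 12.9714): k = 1.63749, ln C = 0.22402.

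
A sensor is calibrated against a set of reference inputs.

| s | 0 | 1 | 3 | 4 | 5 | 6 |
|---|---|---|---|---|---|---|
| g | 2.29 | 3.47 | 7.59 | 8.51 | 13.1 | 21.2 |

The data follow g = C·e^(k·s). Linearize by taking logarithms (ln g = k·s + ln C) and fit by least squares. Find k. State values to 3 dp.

Taking logs, ln g = k·s + ln C, so regress ln g on s.
Σs = 19.0000, Σ(s)² = 87.0000, Σln g = 11.8674, Σs·ln g = 47.0767.
Equations: 87.0000·k + 19.0000·ln C = 47.0767;  19.0000·k + 6·ln C = 11.8674.
Δ = 87.0000·6 − (19.0000)² = 161.0000; k = (47.0767·6 − 19.0000·11.8674)/161.0000 = 0.35391, ln C = (87.0000·11.8674 − 19.0000·47.0767)/161.0000 = 0.85718.

k = 0.354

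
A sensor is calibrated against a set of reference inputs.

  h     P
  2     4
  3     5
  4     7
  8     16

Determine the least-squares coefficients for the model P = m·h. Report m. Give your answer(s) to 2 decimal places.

From the data, Σh·h = 93.
Moment sums: Σh·P = 179.
Normal equations: [[93]]·[m]ᵀ = [179]ᵀ.
m = 179/93 = 1.92473.

m = 1.92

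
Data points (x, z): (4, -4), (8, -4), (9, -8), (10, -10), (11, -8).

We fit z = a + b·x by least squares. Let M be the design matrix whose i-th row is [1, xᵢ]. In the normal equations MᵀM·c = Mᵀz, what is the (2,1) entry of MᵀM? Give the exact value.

Row 2 ↔ basis x, column 1 ↔ basis 1, so (MᵀM)_{2,1} = Σᵢ x = (4)·(1) + (8)·(1) + (9)·(1) + (10)·(1) + (11)·(1) = 42.

42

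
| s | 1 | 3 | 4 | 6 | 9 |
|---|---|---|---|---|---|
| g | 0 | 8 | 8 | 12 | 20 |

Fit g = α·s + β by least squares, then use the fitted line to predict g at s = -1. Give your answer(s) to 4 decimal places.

ĝ = -3.5269

Sums needed: Σs·s = 143, Σs = 23, Σ1 = 5.
Right-hand side: Σs·g = 308, Σg = 48.
So XᵀX·[α, β]ᵀ = Xᵀg: [[143, 23]; [23, 5]]·[α, β]ᵀ = [308, 48]ᵀ.
Eliminating β: 5·(row 1) − 23·(row 2) gives 186·α = 5·308 − 23·48 = 436, so α = 218/93.
Then β = (48 − 23·(218/93))/5 = -110/93.
At s = -1: ĝ = (218/93)·(-1) + (-110/93)·(1) = -328/93.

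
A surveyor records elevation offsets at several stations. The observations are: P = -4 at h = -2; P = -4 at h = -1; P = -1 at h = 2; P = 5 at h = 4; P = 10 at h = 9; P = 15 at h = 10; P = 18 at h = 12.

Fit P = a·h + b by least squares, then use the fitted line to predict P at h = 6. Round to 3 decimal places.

P̂ = 7.405

With design matrix A, AᵀA = [[350, 34]; [34, 7]] and AᵀP = [486, 39]ᵀ.
Eliminating b: 7·(row 1) − 34·(row 2) gives 1294·a = 7·486 − 34·39 = 2076, so a = 1038/647.
Then b = (39 − 34·(1038/647))/7 = -1437/647.
At h = 6: P̂ = (1038/647)·(6) + (-1437/647)·(1) = 4791/647.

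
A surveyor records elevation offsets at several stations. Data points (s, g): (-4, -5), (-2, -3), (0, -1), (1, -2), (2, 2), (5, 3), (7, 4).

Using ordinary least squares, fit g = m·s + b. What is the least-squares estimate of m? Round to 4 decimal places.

Forming XᵀX = [[99, 9]; [9, 7]] and Xᵀg = [71, -2]ᵀ gives XᵀX·[m, b]ᵀ = Xᵀg.
Δ = 99·7 − 9² = 612.
m = (71·7 − 9·(-2))/612 = 515/612; b = (99·(-2) − 9·71)/612 = -93/68.

m = 0.8415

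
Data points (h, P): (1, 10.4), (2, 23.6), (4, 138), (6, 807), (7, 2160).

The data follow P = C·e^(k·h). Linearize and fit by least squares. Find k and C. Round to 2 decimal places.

Linearized form: ln P = k·h + ln C. From the 5 transformed points,
XᵀX = [[106.0000, 20.0000]; [20.0000, 5]], rhs = [122.2783, 24.8015]ᵀ  (here Σh = 20.0000, Σ(h)² = 106.0000, Σln P = 24.8015, Σh·ln P = 122.2783).
Slope k = (n·Σh·ln P − Σh·Σln P)/(n·Σ(h)² − (Σh)²) = (5·122.2783 − 20.0000·24.8015)/130.0000 = 0.88740; ln C = (Σln P − k·Σh)/n = 1.41071, so C = exp(1.41071) = 4.09886.

k = 0.89, C = 4.10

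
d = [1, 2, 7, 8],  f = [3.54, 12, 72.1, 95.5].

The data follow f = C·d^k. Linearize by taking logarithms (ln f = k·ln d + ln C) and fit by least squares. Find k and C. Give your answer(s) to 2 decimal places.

k = 1.55, C = 3.75

Linearized form: ln f = k·ln d + ln C. From the 4 transformed points,
Σln d = 4.7185, Σ(ln d)² = 8.5911, Σln f = 12.5862, Σln d·ln f = 19.5276.
Equations: 8.5911·k + 4.7185·ln C = 19.5276;  4.7185·k + 4·ln C = 12.5862.
Solving (det = 12.1002): k = 1.54727, ln C = 1.32136, so C = exp(1.32136) = 3.74851.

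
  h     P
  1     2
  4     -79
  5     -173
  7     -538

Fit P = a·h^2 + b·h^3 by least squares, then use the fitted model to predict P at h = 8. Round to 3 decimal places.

P̂ = -832.114

Entries of XᵀX: Σh^2·h^2 = 3283, Σh^2·h^3 = 20957, Σh^3·h^3 = 137371.
Right-hand side: Σh^2·P = -31949, Σh^3·P = -211213.
Eliminating b: 137371·(row 1) − 20957·(row 2) gives 11793144·a = 137371·(-31949) − 20957·(-211213) = 37524762, so a = 51687/16244.
Then b = ((-211213) − 20957·(51687/16244))/137371 = -32861/16244.
At h = 8: P̂ = (51687/16244)·(64) + (-32861/16244)·(512) = -3379216/4061.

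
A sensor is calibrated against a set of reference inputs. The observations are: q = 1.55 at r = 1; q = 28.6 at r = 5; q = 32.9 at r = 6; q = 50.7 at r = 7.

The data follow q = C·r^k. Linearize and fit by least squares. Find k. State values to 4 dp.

Linearized form: ln q = k·ln r + ln C. From the 4 transformed points,
Sums: Σln r = 5.3471, Σ(ln r)² = 9.5873, Σln q = 11.2111, Σln r·ln q = 19.2961.
Normal system: [[9.5873, 5.3471]; [5.3471, 4]]·[k, ln C]ᵀ = [19.2961, 11.2111]ᵀ.
Solving (det = 9.7575): k = 1.76659, ln C = 0.44122.

k = 1.7666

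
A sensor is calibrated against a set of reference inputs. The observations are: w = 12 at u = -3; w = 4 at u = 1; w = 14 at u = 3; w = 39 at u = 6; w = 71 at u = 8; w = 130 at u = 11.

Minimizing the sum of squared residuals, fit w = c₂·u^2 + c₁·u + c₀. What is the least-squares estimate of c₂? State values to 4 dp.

The normal system MᵀM·[c₂, c₁, c₀]ᵀ = Mᵀw is [[20196, 2060, 240]; [2060, 240, 26]; [240, 26, 6]]·[c₂, c₁, c₀]ᵀ = [21916, 2242, 270]ᵀ.
Row-reducing yields c₂ = 120749/115809, c₁ = 2574/38603, c₀ = 347983/115809.

c₂ = 1.0427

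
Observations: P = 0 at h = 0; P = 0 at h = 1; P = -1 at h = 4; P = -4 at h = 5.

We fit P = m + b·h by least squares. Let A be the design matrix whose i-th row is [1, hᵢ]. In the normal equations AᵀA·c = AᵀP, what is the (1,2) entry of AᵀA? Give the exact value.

Row 1 ↔ basis 1, column 2 ↔ basis h, so (AᵀA)_{1,2} = Σᵢ h = (1)·(0) + (1)·(1) + (1)·(4) + (1)·(5) = 10.

10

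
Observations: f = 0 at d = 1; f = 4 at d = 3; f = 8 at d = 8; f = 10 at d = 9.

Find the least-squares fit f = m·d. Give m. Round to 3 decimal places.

m = 1.071

Setting ∂/∂m … = 0 gives: 155·m = 166.
Hence m = 166 / 155 ≈ 1.07097.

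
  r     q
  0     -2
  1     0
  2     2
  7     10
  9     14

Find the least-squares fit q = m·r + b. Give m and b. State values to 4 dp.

m = 1.7325, b = -1.7834

From the data, Σr·r = 135, Σr = 19, Σ1 = 5.
And Σr·q = 200, Σq = 24.
Eliminating b: 5·(row 1) − 19·(row 2) gives 314·m = 5·200 − 19·24 = 544, so m = 272/157.
Then b = (24 − 19·(272/157))/5 = -280/157.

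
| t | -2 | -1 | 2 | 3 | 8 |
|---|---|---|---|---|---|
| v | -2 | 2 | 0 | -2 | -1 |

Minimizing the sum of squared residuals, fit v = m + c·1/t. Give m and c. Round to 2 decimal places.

m = -0.75, c = -1.35

From the data, Σ1 = 5, Σ1/t = -13/24, Σ1/t·1/t = 937/576.
Moment sums: Σv = -3, Σ1/t·v = -43/24.
det = 5·(937/576) − (-13/24)² = 1129/144.
m = ((-3)·(937/576) − (-13/24)·(-43/24))/(1129/144) = -1685/2258; c = (5·(-43/24) − (-13/24)·(-3))/(1129/144) = -1524/1129.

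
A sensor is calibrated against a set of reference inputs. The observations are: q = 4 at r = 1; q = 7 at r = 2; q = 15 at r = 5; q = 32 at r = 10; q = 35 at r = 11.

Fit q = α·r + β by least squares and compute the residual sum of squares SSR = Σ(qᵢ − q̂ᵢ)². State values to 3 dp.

From the data, Σr·r = 251, Σr = 29, Σ1 = 5.
Right-hand side: Σr·q = 798, Σq = 93.
So MᵀM·[α, β]ᵀ = Mᵀq: [[251, 29]; [29, 5]]·[α, β]ᵀ = [798, 93]ᵀ.
det = 251·5 − 29² = 414.
α = (798·5 − 29·93)/414 = 431/138; β = (251·93 − 29·798)/414 = 67/138.
Residuals: 9/23, 37/138, -76/69, 13/46, 11/69; SSR = 71/46.

SSR = 1.543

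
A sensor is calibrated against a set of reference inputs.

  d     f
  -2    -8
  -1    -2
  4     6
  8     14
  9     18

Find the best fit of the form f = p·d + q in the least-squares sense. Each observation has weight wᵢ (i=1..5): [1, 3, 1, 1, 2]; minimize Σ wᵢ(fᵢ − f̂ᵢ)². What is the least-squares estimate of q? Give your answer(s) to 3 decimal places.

From the data, Σwᵢ·d·d = 249, Σwᵢ·d = 25, Σwᵢ·1 = 8.
Moment sums: Σwᵢ·d·f = 482, Σwᵢ·f = 42.
So AᵀWA·[p, q]ᵀ = AᵀWf: [[249, 25]; [25, 8]]·[p, q]ᵀ = [482, 42]ᵀ.
det = 249·8 − 25² = 1367.
p = (482·8 − 25·42)/1367 = 2806/1367; q = (249·42 − 25·482)/1367 = -1592/1367.

q = -1.165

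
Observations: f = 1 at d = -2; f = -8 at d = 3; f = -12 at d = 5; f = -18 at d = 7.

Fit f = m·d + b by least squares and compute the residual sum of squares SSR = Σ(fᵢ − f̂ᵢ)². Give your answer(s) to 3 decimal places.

Normal-equation sums: Σd·d = 87, Σd = 13, Σ1 = 4.
Moment sums: Σd·f = -212, Σf = -37.
Normal equations: [[87, 13]; [13, 4]]·[m, b]ᵀ = [-212, -37]ᵀ.
Δ = 87·4 − 13² = 179.
m = ((-212)·4 − 13·(-37))/179 = -367/179; b = (87·(-37) − 13·(-212))/179 = -463/179.
Residuals: -92/179, 132/179, 150/179, -190/179; SSR = 472/179.

SSR = 2.637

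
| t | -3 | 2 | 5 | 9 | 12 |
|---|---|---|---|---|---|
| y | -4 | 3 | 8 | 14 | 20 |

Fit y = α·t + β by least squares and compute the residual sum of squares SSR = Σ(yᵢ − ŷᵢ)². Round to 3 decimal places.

SSR = 1.257

Sums needed: Σt·t = 263, Σt = 25, Σ1 = 5.
For Xᵀy: Σt·y = 424, Σy = 41.
Eliminating β: 5·(row 1) − 25·(row 2) gives 690·α = 5·424 − 25·41 = 1095, so α = 73/46.
Then β = (41 − 25·(73/46))/5 = 61/230.
Residuals: 57/115, -101/230, -1/5, -63/115, 159/230; SSR = 289/230.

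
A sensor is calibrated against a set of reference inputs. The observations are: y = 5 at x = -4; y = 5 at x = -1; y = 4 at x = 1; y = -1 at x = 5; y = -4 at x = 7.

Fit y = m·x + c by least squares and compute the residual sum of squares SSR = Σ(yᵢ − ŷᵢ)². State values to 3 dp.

SSR = 7.727

Compute the Gram sums: Σx·x = 92, Σx = 8, Σ1 = 5.
For Mᵀy: Σx·y = -54, Σy = 9.
Normal equations: [[92, 8]; [8, 5]]·[m, c]ᵀ = [-54, 9]ᵀ.
Determinant 92·5 − 8² = 396.
m = ((-54)·5 − 8·9)/396 = -19/22; c = (92·9 − 8·(-54))/396 = 35/11.
Residuals: -18/11, 21/22, 37/22, 3/22, -25/22; SSR = 85/11.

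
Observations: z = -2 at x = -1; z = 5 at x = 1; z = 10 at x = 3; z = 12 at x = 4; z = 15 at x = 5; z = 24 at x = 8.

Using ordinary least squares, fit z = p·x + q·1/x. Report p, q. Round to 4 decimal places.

p = 3.0041, q = 0.5870

Sums needed: Σx·x = 116, Σx·1/x = 6, Σ1/x·1/x = 32101/14400.
For Mᵀz: Σx·z = 352, Σ1/x·z = 58/3.
Normal equations: [[116, 6]; [6, 32101/14400]]·[p, q]ᵀ = [352, 58/3]ᵀ.
Determinant 116·(32101/14400) − 6² = 801329/3600.
p = (352·(32101/14400) − 6·(58/3))/(801329/3600) = 2407288/801329; q = (116·(58/3) − 6·352)/(801329/3600) = 470400/801329.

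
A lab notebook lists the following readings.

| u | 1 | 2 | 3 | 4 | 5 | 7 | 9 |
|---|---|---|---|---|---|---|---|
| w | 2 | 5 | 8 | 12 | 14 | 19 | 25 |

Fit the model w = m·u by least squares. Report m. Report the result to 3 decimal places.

Setting ∂/∂m … = 0 gives: 185·m = 512.
(Σu·u = 185, Σu·w = 512.)
m = 512/185 = 2.76757.

m = 2.768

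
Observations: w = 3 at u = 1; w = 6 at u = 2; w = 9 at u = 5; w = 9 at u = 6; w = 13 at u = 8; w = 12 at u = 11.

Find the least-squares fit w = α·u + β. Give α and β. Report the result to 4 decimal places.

From the data, Σu·u = 251, Σu = 33, Σ1 = 6.
For Aᵀw: Σu·w = 350, Σw = 52.
Determinant 251·6 − 33² = 417.
α = (350·6 − 33·52)/417 = 128/139; β = (251·52 − 33·350)/417 = 1502/417.

α = 0.9209, β = 3.6019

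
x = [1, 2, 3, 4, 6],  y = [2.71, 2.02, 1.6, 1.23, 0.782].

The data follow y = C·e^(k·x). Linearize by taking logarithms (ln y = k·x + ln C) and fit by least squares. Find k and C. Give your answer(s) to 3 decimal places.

k = -0.247, C = 3.375

With ln yᵢ as the transformed response and xᵢ as the regressor:
XᵀX = [[66.0000, 16.0000]; [16.0000, 5]], rhs = [3.1658, 2.1312]ᵀ  (here Σx = 16.0000, Σ(x)² = 66.0000, Σln y = 2.1312, Σx·ln y = 3.1658).
Δ = 66.0000·5 − (16.0000)² = 74.0000; k = (3.1658·5 − 16.0000·2.1312)/74.0000 = -0.24689, ln C = (66.0000·2.1312 − 16.0000·3.1658)/74.0000 = 1.21627, so C = exp(1.21627) = 3.37457.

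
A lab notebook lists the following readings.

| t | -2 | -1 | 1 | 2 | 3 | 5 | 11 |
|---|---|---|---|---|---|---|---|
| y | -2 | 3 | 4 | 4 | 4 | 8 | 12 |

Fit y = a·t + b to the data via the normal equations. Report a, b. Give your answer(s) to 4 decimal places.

With design matrix X, XᵀX = [[165, 19]; [19, 7]] and Xᵀy = [197, 33]ᵀ.
det = 165·7 − 19² = 794.
a = (197·7 − 19·33)/794 = 376/397; b = (165·33 − 19·197)/794 = 851/397.

a = 0.9471, b = 2.1436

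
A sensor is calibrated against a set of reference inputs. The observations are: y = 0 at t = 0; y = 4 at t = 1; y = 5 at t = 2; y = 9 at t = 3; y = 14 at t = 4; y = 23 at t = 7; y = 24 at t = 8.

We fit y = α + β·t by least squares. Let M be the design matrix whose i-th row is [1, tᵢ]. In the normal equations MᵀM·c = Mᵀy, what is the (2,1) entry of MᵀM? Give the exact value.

Row 2 ↔ basis t, column 1 ↔ basis 1, so (MᵀM)_{2,1} = Σᵢ t = (0)·(1) + (1)·(1) + (2)·(1) + (3)·(1) + (4)·(1) + (7)·(1) + (8)·(1) = 25.

25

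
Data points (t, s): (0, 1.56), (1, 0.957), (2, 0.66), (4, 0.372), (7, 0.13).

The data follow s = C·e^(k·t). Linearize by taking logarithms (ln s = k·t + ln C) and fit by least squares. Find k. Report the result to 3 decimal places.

k = -0.344

Taking logs, ln s = k·t + ln C, so regress ln s on t.
Σt = 14.0000, Σ(t)² = 70.0000, Σln s = -3.0439, Σt·ln s = -19.1120.
Equations: 70.0000·k + 14.0000·ln C = -19.1120;  14.0000·k + 5·ln C = -3.0439.
Slope k = (n·Σt·ln s − Σt·Σln s)/(n·Σ(t)² − (Σt)²) = (5·-19.1120 − 14.0000·-3.0439)/154.0000 = -0.34380; ln C = (Σln s − k·Σt)/n = 0.35388.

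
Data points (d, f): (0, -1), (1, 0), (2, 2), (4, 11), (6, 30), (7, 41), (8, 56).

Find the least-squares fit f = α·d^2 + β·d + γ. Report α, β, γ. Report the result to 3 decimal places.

Setting ∂/∂α … = 0 gives: 8066·α + 1144·β + 170·γ = 6857;  1144·α + 170·β + 28·γ = 963;  170·α + 28·β + 7·γ = 139.
Row-reducing yields α = 1577/1578, β = -44741/45762, γ = -3832/7627.

α = 0.999, β = -0.978, γ = -0.502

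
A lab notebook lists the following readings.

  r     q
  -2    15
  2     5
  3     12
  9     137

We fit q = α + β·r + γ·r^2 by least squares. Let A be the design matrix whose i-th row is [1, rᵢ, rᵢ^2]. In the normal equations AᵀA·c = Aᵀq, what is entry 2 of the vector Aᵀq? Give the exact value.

1249

Entry 2 ↔ basis r, so (Aᵀq)_{2} = Σᵢ (r)·qᵢ = (-2)·(15) + (2)·(5) + (3)·(12) + (9)·(137) = 1249.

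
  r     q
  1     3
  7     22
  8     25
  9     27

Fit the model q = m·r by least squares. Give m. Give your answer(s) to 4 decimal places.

m = 3.0769

Setting ∂/∂m … = 0 gives: 195·m = 600.
(Σr·r = 195, Σr·q = 600.)
Hence m = 600 / 195 ≈ 3.07692.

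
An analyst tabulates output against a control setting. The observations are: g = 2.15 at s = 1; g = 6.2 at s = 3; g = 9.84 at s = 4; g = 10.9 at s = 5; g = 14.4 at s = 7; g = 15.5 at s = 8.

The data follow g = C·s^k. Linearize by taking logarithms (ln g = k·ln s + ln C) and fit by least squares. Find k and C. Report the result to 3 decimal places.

k = 0.971, C = 2.223

Linearized form: ln g = k·ln s + ln C. From the 6 transformed points,
Over the data: Σln s = 8.1197, Σ(ln s)² = 13.8297, Σln g = 12.6733, Σln s·ln g = 19.9083.
Normal system: [[13.8297, 8.1197]; [8.1197, 6]]·[k, ln C]ᵀ = [19.9083, 12.6733]ᵀ.
Δ = 13.8297·6 − (8.1197)² = 17.0487; k = (19.9083·6 − 8.1197·12.6733)/17.0487 = 0.97055, ln C = (13.8297·12.6733 − 8.1197·19.9083)/17.0487 = 0.79878, so C = exp(0.79878) = 2.22284.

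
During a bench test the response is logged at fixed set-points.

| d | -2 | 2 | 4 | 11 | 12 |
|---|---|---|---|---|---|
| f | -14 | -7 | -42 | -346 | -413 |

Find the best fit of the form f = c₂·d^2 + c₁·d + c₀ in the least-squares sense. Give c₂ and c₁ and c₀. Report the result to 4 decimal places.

Sums needed: Σd^2·d^2 = 35665, Σd^2·d = 3123, Σd^2 = 289, Σd·d = 289, Σd = 27, Σ1 = 5.
Moment sums: Σd^2·f = -102094, Σd·f = -8916, Σf = -822.
Solving the 3×3 system (Gaussian elimination) gives c₂ = -513139/171308, c₁ = 242655/171308, c₀ = 93031/85654.

c₂ = -2.9954, c₁ = 1.4165, c₀ = 1.0861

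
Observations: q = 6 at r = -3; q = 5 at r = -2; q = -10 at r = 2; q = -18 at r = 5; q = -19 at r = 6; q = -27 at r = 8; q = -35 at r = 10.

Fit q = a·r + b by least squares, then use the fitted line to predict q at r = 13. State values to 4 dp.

Entries of AᵀA: Σr·r = 242, Σr = 26, Σ1 = 7.
For Aᵀq: Σr·q = -818, Σq = -98.
Normal equations: [[242, 26]; [26, 7]]·[a, b]ᵀ = [-818, -98]ᵀ.
det = 242·7 − 26² = 1018.
a = ((-818)·7 − 26·(-98))/1018 = -1589/509; b = (242·(-98) − 26·(-818))/1018 = -1224/509.
At r = 13: q̂ = (-1589/509)·(13) + (-1224/509)·(1) = -21881/509.

q̂ = -42.9882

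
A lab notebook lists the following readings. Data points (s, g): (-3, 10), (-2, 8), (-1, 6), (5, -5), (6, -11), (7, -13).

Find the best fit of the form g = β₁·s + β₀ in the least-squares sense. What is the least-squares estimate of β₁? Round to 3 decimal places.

Setting ∂/∂β₁ … = 0 gives: 124·β₁ + 12·β₀ = -234;  12·β₁ + 6·β₀ = -5.
(Σs·s = 124, Σs = 12, Σ1 = 6, Σs·g = -234, Σg = -5.)
det = 124·6 − 12² = 600.
β₁ = ((-234)·6 − 12·(-5))/600 = -56/25; β₀ = (124·(-5) − 12·(-234))/600 = 547/150.

β₁ = -2.240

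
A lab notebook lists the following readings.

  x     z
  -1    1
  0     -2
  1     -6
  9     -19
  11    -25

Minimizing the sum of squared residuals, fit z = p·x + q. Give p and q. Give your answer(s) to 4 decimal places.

Normal-equation sums: Σx·x = 204, Σx = 20, Σ1 = 5.
For Aᵀz: Σx·z = -453, Σz = -51.
AᵀA·[p, q]ᵀ = Aᵀz becomes [[204, 20]; [20, 5]]·[p, q]ᵀ = [-453, -51]ᵀ.
Eliminating q: 5·(row 1) − 20·(row 2) gives 620·p = 5·(-453) − 20·(-51) = -1245, so p = -249/124.
Then q = ((-51) − 20·(-249/124))/5 = -336/155.

p = -2.0081, q = -2.1677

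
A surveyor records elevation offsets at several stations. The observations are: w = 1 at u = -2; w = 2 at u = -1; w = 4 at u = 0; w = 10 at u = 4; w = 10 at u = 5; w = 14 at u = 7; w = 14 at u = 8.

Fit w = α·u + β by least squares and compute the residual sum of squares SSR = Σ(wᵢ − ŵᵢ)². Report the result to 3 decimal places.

SSR = 2.097

Compute the Gram sums: Σu·u = 159, Σu = 21, Σ1 = 7.
And Σu·w = 296, Σw = 55.
Normal equations: [[159, 21]; [21, 7]]·[α, β]ᵀ = [296, 55]ᵀ.
det = 159·7 − 21² = 672.
α = (296·7 − 21·55)/672 = 131/96; β = (159·55 − 21·296)/672 = 843/224.
Residuals: -23/672, -67/168, 53/224, 523/672, -197/336, 115/168, -457/672; SSR = 1409/672.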